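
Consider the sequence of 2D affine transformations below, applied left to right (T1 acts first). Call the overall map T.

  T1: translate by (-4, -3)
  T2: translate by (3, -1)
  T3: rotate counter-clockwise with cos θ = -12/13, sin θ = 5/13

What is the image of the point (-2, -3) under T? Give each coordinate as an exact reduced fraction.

T1 translate by (-4, -3): (-2, -3) → (-6, -6)
T2 translate by (3, -1): (-6, -6) → (-3, -7)
T3 rotate counter-clockwise with cos θ = -12/13, sin θ = 5/13: (-3, -7) → (71/13, 69/13)

T(p) = (71/13, 69/13)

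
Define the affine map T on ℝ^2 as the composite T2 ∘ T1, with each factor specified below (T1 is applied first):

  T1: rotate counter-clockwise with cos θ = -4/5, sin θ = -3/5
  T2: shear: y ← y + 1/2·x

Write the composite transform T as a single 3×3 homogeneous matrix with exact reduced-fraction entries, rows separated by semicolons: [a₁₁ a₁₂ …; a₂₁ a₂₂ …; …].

T = [-4/5 3/5 0; -1 -1/2 0; 0 0 1]

T1 = [-4/5 3/5 0; -3/5 -4/5 0; 0 0 1]
T2·T1 = [-4/5 3/5 0; -1 -1/2 0; 0 0 1]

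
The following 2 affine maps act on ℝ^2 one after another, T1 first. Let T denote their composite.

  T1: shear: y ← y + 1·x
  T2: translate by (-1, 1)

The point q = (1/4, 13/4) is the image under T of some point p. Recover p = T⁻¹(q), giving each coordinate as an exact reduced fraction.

T1 = [1 0 0; 1 1 0; 0 0 1]
T2·T1 = [1 0 -1; 1 1 1; 0 0 1]
det M = 1; M⁻¹ = [1 0 1; -1 1 -2; 0 0 1]
M⁻¹ · (1/4, 13/4)ᵀ = (5/4, 1)ᵀ

p = (5/4, 1)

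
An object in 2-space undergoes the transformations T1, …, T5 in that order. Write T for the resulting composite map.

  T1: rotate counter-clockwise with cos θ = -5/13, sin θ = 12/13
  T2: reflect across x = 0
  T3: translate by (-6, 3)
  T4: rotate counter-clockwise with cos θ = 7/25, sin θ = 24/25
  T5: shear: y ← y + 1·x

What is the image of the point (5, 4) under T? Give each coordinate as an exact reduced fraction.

T(p) = (-1931/325, -1498/325)

T1 rotate counter-clockwise with cos θ = -5/13, sin θ = 12/13: (5, 4) → (-73/13, 40/13)
T2 reflect across x = 0: (-73/13, 40/13) → (73/13, 40/13)
T3 translate by (-6, 3): (73/13, 40/13) → (-5/13, 79/13)
T4 rotate counter-clockwise with cos θ = 7/25, sin θ = 24/25: (-5/13, 79/13) → (-1931/325, 433/325)
T5 shear: y ← y + 1·x: (-1931/325, 433/325) → (-1931/325, -1498/325)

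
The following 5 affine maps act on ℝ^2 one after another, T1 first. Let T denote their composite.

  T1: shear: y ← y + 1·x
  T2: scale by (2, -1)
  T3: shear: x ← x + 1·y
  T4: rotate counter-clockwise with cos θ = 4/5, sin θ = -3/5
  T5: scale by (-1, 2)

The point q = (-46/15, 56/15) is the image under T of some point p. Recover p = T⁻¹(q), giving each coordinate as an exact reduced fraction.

T1 = [1 0 0; 1 1 0; 0 0 1]
T2·T1 = [2 0 0; -1 -1 0; 0 0 1]
T3·…·T1 = [1 -1 0; -1 -1 0; 0 0 1]
T4·…·T1 = [1/5 -7/5 0; -7/5 -1/5 0; 0 0 1]
T5·…·T1 = [-1/5 7/5 0; -14/5 -2/5 0; 0 0 1]
det M = 4; M⁻¹ = [-1/10 -7/20 0; 7/10 -1/20 0; 0 0 1]
M⁻¹ · (-46/15, 56/15)ᵀ = (-1, -7/3)ᵀ

p = (-1, -7/3)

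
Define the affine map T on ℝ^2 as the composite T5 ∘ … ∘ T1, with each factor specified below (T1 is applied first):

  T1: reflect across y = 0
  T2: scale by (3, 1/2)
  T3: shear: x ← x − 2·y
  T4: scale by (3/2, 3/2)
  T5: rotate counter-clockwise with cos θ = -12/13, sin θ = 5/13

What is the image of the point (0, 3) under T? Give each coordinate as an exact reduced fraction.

T1 reflect across y = 0: (0, 3) → (0, -3)
T2 scale by (3, 1/2): (0, -3) → (0, -3/2)
T3 shear: x ← x − 2·y: (0, -3/2) → (3, -3/2)
T4 scale by (3/2, 3/2): (3, -3/2) → (9/2, -9/4)
T5 rotate counter-clockwise with cos θ = -12/13, sin θ = 5/13: (9/2, -9/4) → (-171/52, 99/26)

T(p) = (-171/52, 99/26)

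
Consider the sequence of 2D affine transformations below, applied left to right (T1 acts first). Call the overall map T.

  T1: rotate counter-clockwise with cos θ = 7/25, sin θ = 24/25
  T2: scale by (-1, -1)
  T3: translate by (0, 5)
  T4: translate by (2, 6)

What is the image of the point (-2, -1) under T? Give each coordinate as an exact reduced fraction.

T1 rotate counter-clockwise with cos θ = 7/25, sin θ = 24/25: (-2, -1) → (2/5, -11/5)
T2 scale by (-1, -1): (2/5, -11/5) → (-2/5, 11/5)
T3 translate by (0, 5): (-2/5, 11/5) → (-2/5, 36/5)
T4 translate by (2, 6): (-2/5, 36/5) → (8/5, 66/5)

T(p) = (8/5, 66/5)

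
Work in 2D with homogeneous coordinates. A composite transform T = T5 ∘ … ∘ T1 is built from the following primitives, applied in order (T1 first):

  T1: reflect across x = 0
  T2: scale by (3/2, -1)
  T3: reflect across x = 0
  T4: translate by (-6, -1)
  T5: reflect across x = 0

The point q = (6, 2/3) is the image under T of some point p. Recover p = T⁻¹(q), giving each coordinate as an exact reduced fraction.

p = (0, -5/3)

T1 = [-1 0 0; 0 1 0; 0 0 1]
T2·T1 = [-3/2 0 0; 0 -1 0; 0 0 1]
T3·…·T1 = [3/2 0 0; 0 -1 0; 0 0 1]
T4·…·T1 = [3/2 0 -6; 0 -1 -1; 0 0 1]
T5·…·T1 = [-3/2 0 6; 0 -1 -1; 0 0 1]
det M = 3/2; M⁻¹ = [-2/3 0 4; 0 -1 -1; 0 0 1]
M⁻¹ · (6, 2/3)ᵀ = (0, -5/3)ᵀ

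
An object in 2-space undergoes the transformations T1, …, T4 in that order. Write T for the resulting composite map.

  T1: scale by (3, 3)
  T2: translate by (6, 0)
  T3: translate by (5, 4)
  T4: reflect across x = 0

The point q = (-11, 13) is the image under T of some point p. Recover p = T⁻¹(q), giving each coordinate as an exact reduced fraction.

T1 = [3 0 0; 0 3 0; 0 0 1]
T2·T1 = [3 0 6; 0 3 0; 0 0 1]
T3·…·T1 = [3 0 11; 0 3 4; 0 0 1]
T4·…·T1 = [-3 0 -11; 0 3 4; 0 0 1]
det M = -9; M⁻¹ = [-1/3 0 -11/3; 0 1/3 -4/3; 0 0 1]
M⁻¹ · (-11, 13)ᵀ = (0, 3)ᵀ

p = (0, 3)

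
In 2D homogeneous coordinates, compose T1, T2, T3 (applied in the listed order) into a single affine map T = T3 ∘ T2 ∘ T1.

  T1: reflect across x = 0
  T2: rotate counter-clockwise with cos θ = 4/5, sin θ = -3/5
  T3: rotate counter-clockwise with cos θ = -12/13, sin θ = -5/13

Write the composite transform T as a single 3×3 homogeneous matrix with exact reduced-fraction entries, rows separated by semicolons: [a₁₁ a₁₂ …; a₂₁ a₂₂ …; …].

T1 = [-1 0 0; 0 1 0; 0 0 1]
T2·T1 = [-4/5 3/5 0; 3/5 4/5 0; 0 0 1]
T3·…·T1 = [63/65 -16/65 0; -16/65 -63/65 0; 0 0 1]

T = [63/65 -16/65 0; -16/65 -63/65 0; 0 0 1]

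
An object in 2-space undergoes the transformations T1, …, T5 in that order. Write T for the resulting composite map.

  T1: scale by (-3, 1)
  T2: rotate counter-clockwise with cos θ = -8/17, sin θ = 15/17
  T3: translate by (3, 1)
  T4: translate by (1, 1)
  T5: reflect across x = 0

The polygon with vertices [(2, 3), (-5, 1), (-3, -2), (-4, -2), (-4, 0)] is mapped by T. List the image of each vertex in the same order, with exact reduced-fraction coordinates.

image vertices: (-71/17, -80/17), (67/17, 251/17), (-26/17, 185/17), (-2/17, 230/17), (28/17, 214/17)

T1 scale by (-3, 1): (2, 3) → (-6, 3); (-5, 1) → (15, 1); (-3, -2) → (9, -2); (-4, -2) → (12, -2); (-4, 0) → (12, 0)
T2 rotate counter-clockwise with cos θ = -8/17, sin θ = 15/17: (-6, 3) → (3/17, -114/17); (15, 1) → (-135/17, 217/17); (9, -2) → (-42/17, 151/17); (12, -2) → (-66/17, 196/17); (12, 0) → (-96/17, 180/17)
T3 translate by (3, 1): (3/17, -114/17) → (54/17, -97/17); (-135/17, 217/17) → (-84/17, 234/17); (-42/17, 151/17) → (9/17, 168/17); (-66/17, 196/17) → (-15/17, 213/17); (-96/17, 180/17) → (-45/17, 197/17)
T4 translate by (1, 1): (54/17, -97/17) → (71/17, -80/17); (-84/17, 234/17) → (-67/17, 251/17); (9/17, 168/17) → (26/17, 185/17); (-15/17, 213/17) → (2/17, 230/17); (-45/17, 197/17) → (-28/17, 214/17)
T5 reflect across x = 0: (71/17, -80/17) → (-71/17, -80/17); (-67/17, 251/17) → (67/17, 251/17); (26/17, 185/17) → (-26/17, 185/17); (2/17, 230/17) → (-2/17, 230/17); (-28/17, 214/17) → (28/17, 214/17)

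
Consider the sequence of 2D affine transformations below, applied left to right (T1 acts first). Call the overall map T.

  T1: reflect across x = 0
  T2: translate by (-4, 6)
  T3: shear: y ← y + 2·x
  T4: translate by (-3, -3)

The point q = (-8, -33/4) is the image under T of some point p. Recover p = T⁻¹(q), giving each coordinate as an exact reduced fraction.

T1 = [-1 0 0; 0 1 0; 0 0 1]
T2·T1 = [-1 0 -4; 0 1 6; 0 0 1]
T3·…·T1 = [-1 0 -4; -2 1 -2; 0 0 1]
T4·…·T1 = [-1 0 -7; -2 1 -5; 0 0 1]
det M = -1; M⁻¹ = [-1 0 -7; -2 1 -9; 0 0 1]
M⁻¹ · (-8, -33/4)ᵀ = (1, -5/4)ᵀ

p = (1, -5/4)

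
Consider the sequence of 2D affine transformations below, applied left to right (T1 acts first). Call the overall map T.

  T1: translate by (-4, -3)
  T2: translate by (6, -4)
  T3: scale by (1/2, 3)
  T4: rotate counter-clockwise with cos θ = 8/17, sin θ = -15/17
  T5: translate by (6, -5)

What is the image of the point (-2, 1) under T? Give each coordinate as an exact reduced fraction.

T1 translate by (-4, -3): (-2, 1) → (-6, -2)
T2 translate by (6, -4): (-6, -2) → (0, -6)
T3 scale by (1/2, 3): (0, -6) → (0, -18)
T4 rotate counter-clockwise with cos θ = 8/17, sin θ = -15/17: (0, -18) → (-270/17, -144/17)
T5 translate by (6, -5): (-270/17, -144/17) → (-168/17, -229/17)

T(p) = (-168/17, -229/17)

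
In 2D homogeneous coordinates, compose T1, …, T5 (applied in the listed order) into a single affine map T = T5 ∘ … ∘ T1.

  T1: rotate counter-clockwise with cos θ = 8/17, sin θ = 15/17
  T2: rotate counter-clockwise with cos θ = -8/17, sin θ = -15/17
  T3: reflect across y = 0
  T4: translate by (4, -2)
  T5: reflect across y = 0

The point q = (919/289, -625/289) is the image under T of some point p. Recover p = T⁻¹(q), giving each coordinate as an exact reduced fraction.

T1 = [8/17 -15/17 0; 15/17 8/17 0; 0 0 1]
T2·T1 = [161/289 240/289 0; -240/289 161/289 0; 0 0 1]
T3·…·T1 = [161/289 240/289 0; 240/289 -161/289 0; 0 0 1]
T4·…·T1 = [161/289 240/289 4; 240/289 -161/289 -2; 0 0 1]
T5·…·T1 = [161/289 240/289 4; -240/289 161/289 2; 0 0 1]
det M = 1; M⁻¹ = [161/289 -240/289 -164/289; 240/289 161/289 -1282/289; 0 0 1]
M⁻¹ · (919/289, -625/289)ᵀ = (3, -3)ᵀ

p = (3, -3)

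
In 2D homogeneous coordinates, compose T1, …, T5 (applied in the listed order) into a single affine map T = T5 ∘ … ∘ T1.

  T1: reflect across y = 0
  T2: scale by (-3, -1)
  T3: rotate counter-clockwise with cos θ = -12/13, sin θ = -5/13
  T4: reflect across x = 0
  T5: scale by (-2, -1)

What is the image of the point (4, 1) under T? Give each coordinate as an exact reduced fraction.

T(p) = (298/13, -48/13)

T1 reflect across y = 0: (4, 1) → (4, -1)
T2 scale by (-3, -1): (4, -1) → (-12, 1)
T3 rotate counter-clockwise with cos θ = -12/13, sin θ = -5/13: (-12, 1) → (149/13, 48/13)
T4 reflect across x = 0: (149/13, 48/13) → (-149/13, 48/13)
T5 scale by (-2, -1): (-149/13, 48/13) → (298/13, -48/13)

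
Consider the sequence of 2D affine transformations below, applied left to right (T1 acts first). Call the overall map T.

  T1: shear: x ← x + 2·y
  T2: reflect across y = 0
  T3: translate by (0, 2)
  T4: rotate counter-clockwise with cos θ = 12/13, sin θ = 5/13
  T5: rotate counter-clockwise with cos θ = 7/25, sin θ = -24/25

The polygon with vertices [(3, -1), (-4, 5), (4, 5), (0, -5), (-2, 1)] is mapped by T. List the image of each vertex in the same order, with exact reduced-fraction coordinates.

image vertices: (963/325, 359/325), (93/65, -426/65), (2097/325, -4154/325), (-269/325, 3958/325), (253/325, 204/325)

T1 shear: x ← x + 2·y: (3, -1) → (1, -1); (-4, 5) → (6, 5); (4, 5) → (14, 5); (0, -5) → (-10, -5); (-2, 1) → (0, 1)
T2 reflect across y = 0: (1, -1) → (1, 1); (6, 5) → (6, -5); (14, 5) → (14, -5); (-10, -5) → (-10, 5); (0, 1) → (0, -1)
T3 translate by (0, 2): (1, 1) → (1, 3); (6, -5) → (6, -3); (14, -5) → (14, -3); (-10, 5) → (-10, 7); (0, -1) → (0, 1)
T4 rotate counter-clockwise with cos θ = 12/13, sin θ = 5/13: (1, 3) → (-3/13, 41/13); (6, -3) → (87/13, -6/13); (14, -3) → (183/13, 34/13); (-10, 7) → (-155/13, 34/13); (0, 1) → (-5/13, 12/13)
T5 rotate counter-clockwise with cos θ = 7/25, sin θ = -24/25: (-3/13, 41/13) → (963/325, 359/325); (87/13, -6/13) → (93/65, -426/65); (183/13, 34/13) → (2097/325, -4154/325); (-155/13, 34/13) → (-269/325, 3958/325); (-5/13, 12/13) → (253/325, 204/325)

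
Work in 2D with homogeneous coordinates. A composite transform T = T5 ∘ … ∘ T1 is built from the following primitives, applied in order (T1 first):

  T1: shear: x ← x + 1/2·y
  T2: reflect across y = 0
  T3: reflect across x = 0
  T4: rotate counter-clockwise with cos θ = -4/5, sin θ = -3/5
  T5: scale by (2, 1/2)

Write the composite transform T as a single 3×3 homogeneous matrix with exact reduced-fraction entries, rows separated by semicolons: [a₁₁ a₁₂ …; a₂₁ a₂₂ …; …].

T1 = [1 1/2 0; 0 1 0; 0 0 1]
T2·T1 = [1 1/2 0; 0 -1 0; 0 0 1]
T3·…·T1 = [-1 -1/2 0; 0 -1 0; 0 0 1]
T4·…·T1 = [4/5 -1/5 0; 3/5 11/10 0; 0 0 1]
T5·…·T1 = [8/5 -2/5 0; 3/10 11/20 0; 0 0 1]

T = [8/5 -2/5 0; 3/10 11/20 0; 0 0 1]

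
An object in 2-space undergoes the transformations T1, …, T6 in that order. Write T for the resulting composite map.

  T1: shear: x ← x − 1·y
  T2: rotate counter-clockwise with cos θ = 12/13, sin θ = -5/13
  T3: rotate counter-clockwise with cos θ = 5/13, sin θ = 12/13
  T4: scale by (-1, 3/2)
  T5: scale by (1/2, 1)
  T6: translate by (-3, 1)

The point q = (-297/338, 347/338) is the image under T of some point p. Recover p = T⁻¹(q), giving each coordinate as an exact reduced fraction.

T1 = [1 -1 0; 0 1 0; 0 0 1]
T2·T1 = [12/13 -7/13 0; -5/13 17/13 0; 0 0 1]
T3·…·T1 = [120/169 -239/169 0; 119/169 1/169 0; 0 0 1]
T4·…·T1 = [-120/169 239/169 0; 357/338 3/338 0; 0 0 1]
T5·…·T1 = [-60/169 239/338 0; 357/338 3/338 0; 0 0 1]
T6·…·T1 = [-60/169 239/338 -3; 357/338 3/338 1; 0 0 1]
det M = -3/4; M⁻¹ = [-2/169 478/507 -496/507; 238/169 80/169 634/169; 0 0 1]
M⁻¹ · (-297/338, 347/338)ᵀ = (0, 3)ᵀ

p = (0, 3)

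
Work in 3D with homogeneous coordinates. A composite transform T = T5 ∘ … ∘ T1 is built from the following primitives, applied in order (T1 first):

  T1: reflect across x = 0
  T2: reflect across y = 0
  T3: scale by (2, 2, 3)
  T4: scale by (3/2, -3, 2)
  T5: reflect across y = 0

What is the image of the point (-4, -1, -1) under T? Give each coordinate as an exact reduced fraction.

T(p) = (12, 6, -6)

T1 reflect across x = 0: (-4, -1, -1) → (4, -1, -1)
T2 reflect across y = 0: (4, -1, -1) → (4, 1, -1)
T3 scale by (2, 2, 3): (4, 1, -1) → (8, 2, -3)
T4 scale by (3/2, -3, 2): (8, 2, -3) → (12, -6, -6)
T5 reflect across y = 0: (12, -6, -6) → (12, 6, -6)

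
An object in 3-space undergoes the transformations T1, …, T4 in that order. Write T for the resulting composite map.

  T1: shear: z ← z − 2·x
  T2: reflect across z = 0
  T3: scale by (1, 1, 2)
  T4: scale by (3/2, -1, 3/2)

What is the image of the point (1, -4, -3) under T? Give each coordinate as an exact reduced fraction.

T1 shear: z ← z − 2·x: (1, -4, -3) → (1, -4, -5)
T2 reflect across z = 0: (1, -4, -5) → (1, -4, 5)
T3 scale by (1, 1, 2): (1, -4, 5) → (1, -4, 10)
T4 scale by (3/2, -1, 3/2): (1, -4, 10) → (3/2, 4, 15)

T(p) = (3/2, 4, 15)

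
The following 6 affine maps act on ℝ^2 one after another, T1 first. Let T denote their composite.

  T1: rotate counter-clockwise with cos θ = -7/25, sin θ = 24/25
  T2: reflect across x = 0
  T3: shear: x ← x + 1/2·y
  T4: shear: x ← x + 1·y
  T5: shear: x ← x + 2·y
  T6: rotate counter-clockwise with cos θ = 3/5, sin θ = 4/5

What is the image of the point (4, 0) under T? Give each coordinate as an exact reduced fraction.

T1 rotate counter-clockwise with cos θ = -7/25, sin θ = 24/25: (4, 0) → (-28/25, 96/25)
T2 reflect across x = 0: (-28/25, 96/25) → (28/25, 96/25)
T3 shear: x ← x + 1/2·y: (28/25, 96/25) → (76/25, 96/25)
T4 shear: x ← x + 1·y: (76/25, 96/25) → (172/25, 96/25)
T5 shear: x ← x + 2·y: (172/25, 96/25) → (364/25, 96/25)
T6 rotate counter-clockwise with cos θ = 3/5, sin θ = 4/5: (364/25, 96/25) → (708/125, 1744/125)

T(p) = (708/125, 1744/125)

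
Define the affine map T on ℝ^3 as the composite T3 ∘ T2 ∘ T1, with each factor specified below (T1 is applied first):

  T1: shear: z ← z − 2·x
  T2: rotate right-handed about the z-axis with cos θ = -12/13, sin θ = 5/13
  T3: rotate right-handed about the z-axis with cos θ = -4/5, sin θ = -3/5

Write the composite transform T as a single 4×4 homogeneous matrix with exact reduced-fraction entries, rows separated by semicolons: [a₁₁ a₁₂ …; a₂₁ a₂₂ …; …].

T = [63/65 -16/65 0 0; 16/65 63/65 0 0; -2 0 1 0; 0 0 0 1]

T1 = [1 0 0 0; 0 1 0 0; -2 0 1 0; 0 0 0 1]
T2·T1 = [-12/13 -5/13 0 0; 5/13 -12/13 0 0; -2 0 1 0; 0 0 0 1]
T3·…·T1 = [63/65 -16/65 0 0; 16/65 63/65 0 0; -2 0 1 0; 0 0 0 1]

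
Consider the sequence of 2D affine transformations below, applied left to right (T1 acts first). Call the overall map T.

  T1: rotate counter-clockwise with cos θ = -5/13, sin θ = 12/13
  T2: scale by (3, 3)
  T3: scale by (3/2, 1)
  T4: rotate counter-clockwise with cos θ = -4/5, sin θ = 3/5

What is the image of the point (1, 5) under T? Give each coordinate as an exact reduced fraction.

T(p) = (99/5, -111/10)

T1 rotate counter-clockwise with cos θ = -5/13, sin θ = 12/13: (1, 5) → (-5, -1)
T2 scale by (3, 3): (-5, -1) → (-15, -3)
T3 scale by (3/2, 1): (-15, -3) → (-45/2, -3)
T4 rotate counter-clockwise with cos θ = -4/5, sin θ = 3/5: (-45/2, -3) → (99/5, -111/10)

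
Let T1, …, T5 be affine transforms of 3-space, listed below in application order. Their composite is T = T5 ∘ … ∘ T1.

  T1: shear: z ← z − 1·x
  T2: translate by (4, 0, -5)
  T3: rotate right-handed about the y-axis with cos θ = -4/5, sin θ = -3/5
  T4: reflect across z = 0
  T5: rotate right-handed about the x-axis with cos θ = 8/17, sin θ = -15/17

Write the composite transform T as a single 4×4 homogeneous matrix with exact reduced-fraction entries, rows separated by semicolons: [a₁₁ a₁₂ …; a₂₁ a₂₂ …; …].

T1 = [1 0 0 0; 0 1 0 0; -1 0 1 0; 0 0 0 1]
T2·T1 = [1 0 0 4; 0 1 0 0; -1 0 1 -5; 0 0 0 1]
T3·…·T1 = [-1/5 0 -3/5 -1/5; 0 1 0 0; 7/5 0 -4/5 32/5; 0 0 0 1]
T4·…·T1 = [-1/5 0 -3/5 -1/5; 0 1 0 0; -7/5 0 4/5 -32/5; 0 0 0 1]
T5·…·T1 = [-1/5 0 -3/5 -1/5; -21/17 8/17 12/17 -96/17; -56/85 -15/17 32/85 -256/85; 0 0 0 1]

T = [-1/5 0 -3/5 -1/5; -21/17 8/17 12/17 -96/17; -56/85 -15/17 32/85 -256/85; 0 0 0 1]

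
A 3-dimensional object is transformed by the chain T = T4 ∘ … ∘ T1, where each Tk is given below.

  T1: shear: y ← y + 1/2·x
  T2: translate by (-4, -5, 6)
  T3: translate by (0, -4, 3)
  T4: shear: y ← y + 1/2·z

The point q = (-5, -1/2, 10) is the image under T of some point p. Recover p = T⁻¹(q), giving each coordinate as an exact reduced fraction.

p = (-1, 4, 1)

T1 = [1 0 0 0; 1/2 1 0 0; 0 0 1 0; 0 0 0 1]
T2·T1 = [1 0 0 -4; 1/2 1 0 -5; 0 0 1 6; 0 0 0 1]
T3·…·T1 = [1 0 0 -4; 1/2 1 0 -9; 0 0 1 9; 0 0 0 1]
T4·…·T1 = [1 0 0 -4; 1/2 1 1/2 -9/2; 0 0 1 9; 0 0 0 1]
det M = 1; M⁻¹ = [1 0 0 4; -1/2 1 -1/2 7; 0 0 1 -9; 0 0 0 1]
M⁻¹ · (-5, -1/2, 10)ᵀ = (-1, 4, 1)ᵀ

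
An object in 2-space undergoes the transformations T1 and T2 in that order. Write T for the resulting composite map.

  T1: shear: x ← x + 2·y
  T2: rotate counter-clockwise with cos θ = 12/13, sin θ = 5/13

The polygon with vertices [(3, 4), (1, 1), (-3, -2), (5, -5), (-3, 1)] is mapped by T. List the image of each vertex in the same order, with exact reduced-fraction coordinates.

image vertices: (112/13, 103/13), (31/13, 27/13), (-74/13, -59/13), (-35/13, -85/13), (-17/13, 7/13)

T1 shear: x ← x + 2·y: (3, 4) → (11, 4); (1, 1) → (3, 1); (-3, -2) → (-7, -2); (5, -5) → (-5, -5); (-3, 1) → (-1, 1)
T2 rotate counter-clockwise with cos θ = 12/13, sin θ = 5/13: (11, 4) → (112/13, 103/13); (3, 1) → (31/13, 27/13); (-7, -2) → (-74/13, -59/13); (-5, -5) → (-35/13, -85/13); (-1, 1) → (-17/13, 7/13)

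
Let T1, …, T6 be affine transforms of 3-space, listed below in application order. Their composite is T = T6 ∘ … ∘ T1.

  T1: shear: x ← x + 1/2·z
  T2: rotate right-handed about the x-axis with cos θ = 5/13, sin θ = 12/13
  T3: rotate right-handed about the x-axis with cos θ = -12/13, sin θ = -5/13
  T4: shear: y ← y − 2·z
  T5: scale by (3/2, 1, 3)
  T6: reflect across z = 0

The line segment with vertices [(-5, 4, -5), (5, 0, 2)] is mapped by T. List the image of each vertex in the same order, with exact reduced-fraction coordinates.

image vertices: (-45/4, 3, 12), (9, 2, 0)

T1 shear: x ← x + 1/2·z: (-5, 4, -5) → (-15/2, 4, -5); (5, 0, 2) → (6, 0, 2)
T2 rotate right-handed about the x-axis with cos θ = 5/13, sin θ = 12/13: (-15/2, 4, -5) → (-15/2, 80/13, 23/13); (6, 0, 2) → (6, -24/13, 10/13)
T3 rotate right-handed about the x-axis with cos θ = -12/13, sin θ = -5/13: (-15/2, 80/13, 23/13) → (-15/2, -5, -4); (6, -24/13, 10/13) → (6, 2, 0)
T4 shear: y ← y − 2·z: (-15/2, -5, -4) → (-15/2, 3, -4); (6, 2, 0) → (6, 2, 0)
T5 scale by (3/2, 1, 3): (-15/2, 3, -4) → (-45/4, 3, -12); (6, 2, 0) → (9, 2, 0)
T6 reflect across z = 0: (-45/4, 3, -12) → (-45/4, 3, 12); (9, 2, 0) → (9, 2, 0)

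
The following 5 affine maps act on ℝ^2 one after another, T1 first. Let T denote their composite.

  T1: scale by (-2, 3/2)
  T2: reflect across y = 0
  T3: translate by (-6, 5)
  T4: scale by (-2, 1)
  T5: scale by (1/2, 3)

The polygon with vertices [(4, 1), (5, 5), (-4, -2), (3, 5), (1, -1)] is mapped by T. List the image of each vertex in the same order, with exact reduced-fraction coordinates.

T1 scale by (-2, 3/2): (4, 1) → (-8, 3/2); (5, 5) → (-10, 15/2); (-4, -2) → (8, -3); (3, 5) → (-6, 15/2); (1, -1) → (-2, -3/2)
T2 reflect across y = 0: (-8, 3/2) → (-8, -3/2); (-10, 15/2) → (-10, -15/2); (8, -3) → (8, 3); (-6, 15/2) → (-6, -15/2); (-2, -3/2) → (-2, 3/2)
T3 translate by (-6, 5): (-8, -3/2) → (-14, 7/2); (-10, -15/2) → (-16, -5/2); (8, 3) → (2, 8); (-6, -15/2) → (-12, -5/2); (-2, 3/2) → (-8, 13/2)
T4 scale by (-2, 1): (-14, 7/2) → (28, 7/2); (-16, -5/2) → (32, -5/2); (2, 8) → (-4, 8); (-12, -5/2) → (24, -5/2); (-8, 13/2) → (16, 13/2)
T5 scale by (1/2, 3): (28, 7/2) → (14, 21/2); (32, -5/2) → (16, -15/2); (-4, 8) → (-2, 24); (24, -5/2) → (12, -15/2); (16, 13/2) → (8, 39/2)

image vertices: (14, 21/2), (16, -15/2), (-2, 24), (12, -15/2), (8, 39/2)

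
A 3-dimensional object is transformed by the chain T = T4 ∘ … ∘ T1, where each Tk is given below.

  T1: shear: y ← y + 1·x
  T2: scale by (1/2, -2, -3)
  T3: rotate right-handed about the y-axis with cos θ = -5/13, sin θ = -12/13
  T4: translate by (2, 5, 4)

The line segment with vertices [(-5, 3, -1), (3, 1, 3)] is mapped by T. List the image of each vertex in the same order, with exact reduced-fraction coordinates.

T1 shear: y ← y + 1·x: (-5, 3, -1) → (-5, -2, -1); (3, 1, 3) → (3, 4, 3)
T2 scale by (1/2, -2, -3): (-5, -2, -1) → (-5/2, 4, 3); (3, 4, 3) → (3/2, -8, -9)
T3 rotate right-handed about the y-axis with cos θ = -5/13, sin θ = -12/13: (-5/2, 4, 3) → (-47/26, 4, -45/13); (3/2, -8, -9) → (201/26, -8, 63/13)
T4 translate by (2, 5, 4): (-47/26, 4, -45/13) → (5/26, 9, 7/13); (201/26, -8, 63/13) → (253/26, -3, 115/13)

image vertices: (5/26, 9, 7/13), (253/26, -3, 115/13)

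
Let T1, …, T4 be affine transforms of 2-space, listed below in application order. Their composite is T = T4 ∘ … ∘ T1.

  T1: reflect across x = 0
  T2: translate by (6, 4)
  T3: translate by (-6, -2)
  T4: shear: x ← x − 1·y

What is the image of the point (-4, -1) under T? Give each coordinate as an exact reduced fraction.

T(p) = (3, 1)

T1 reflect across x = 0: (-4, -1) → (4, -1)
T2 translate by (6, 4): (4, -1) → (10, 3)
T3 translate by (-6, -2): (10, 3) → (4, 1)
T4 shear: x ← x − 1·y: (4, 1) → (3, 1)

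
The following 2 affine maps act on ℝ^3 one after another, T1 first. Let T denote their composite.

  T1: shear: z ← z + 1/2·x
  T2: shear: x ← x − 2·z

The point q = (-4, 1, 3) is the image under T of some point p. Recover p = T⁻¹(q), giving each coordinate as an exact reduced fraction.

T1 = [1 0 0 0; 0 1 0 0; 1/2 0 1 0; 0 0 0 1]
T2·T1 = [0 0 -2 0; 0 1 0 0; 1/2 0 1 0; 0 0 0 1]
det M = 1; M⁻¹ = [1 0 2 0; 0 1 0 0; -1/2 0 0 0; 0 0 0 1]
M⁻¹ · (-4, 1, 3)ᵀ = (2, 1, 2)ᵀ

p = (2, 1, 2)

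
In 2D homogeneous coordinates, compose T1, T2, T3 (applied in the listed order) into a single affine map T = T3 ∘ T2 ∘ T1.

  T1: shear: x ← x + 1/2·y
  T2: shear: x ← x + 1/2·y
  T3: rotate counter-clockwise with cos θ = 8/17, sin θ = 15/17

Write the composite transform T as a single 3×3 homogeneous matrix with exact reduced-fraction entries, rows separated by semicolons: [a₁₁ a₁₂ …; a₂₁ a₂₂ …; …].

T = [8/17 -7/17 0; 15/17 23/17 0; 0 0 1]

T1 = [1 1/2 0; 0 1 0; 0 0 1]
T2·T1 = [1 1 0; 0 1 0; 0 0 1]
T3·…·T1 = [8/17 -7/17 0; 15/17 23/17 0; 0 0 1]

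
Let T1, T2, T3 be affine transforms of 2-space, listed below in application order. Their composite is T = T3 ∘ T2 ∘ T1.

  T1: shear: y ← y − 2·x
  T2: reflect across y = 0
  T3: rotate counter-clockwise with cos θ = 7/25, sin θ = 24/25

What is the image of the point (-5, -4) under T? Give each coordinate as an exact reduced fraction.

T1 shear: y ← y − 2·x: (-5, -4) → (-5, 6)
T2 reflect across y = 0: (-5, 6) → (-5, -6)
T3 rotate counter-clockwise with cos θ = 7/25, sin θ = 24/25: (-5, -6) → (109/25, -162/25)

T(p) = (109/25, -162/25)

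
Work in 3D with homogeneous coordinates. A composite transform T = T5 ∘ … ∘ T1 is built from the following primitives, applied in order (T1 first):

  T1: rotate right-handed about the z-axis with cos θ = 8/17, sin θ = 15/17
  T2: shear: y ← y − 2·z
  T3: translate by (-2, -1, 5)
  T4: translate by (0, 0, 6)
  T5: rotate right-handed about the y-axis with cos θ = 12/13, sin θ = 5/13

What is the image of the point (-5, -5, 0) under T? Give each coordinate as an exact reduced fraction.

T(p) = (947/221, -132/17, 2239/221)

T1 rotate right-handed about the z-axis with cos θ = 8/17, sin θ = 15/17: (-5, -5, 0) → (35/17, -115/17, 0)
T2 shear: y ← y − 2·z: (35/17, -115/17, 0) → (35/17, -115/17, 0)
T3 translate by (-2, -1, 5): (35/17, -115/17, 0) → (1/17, -132/17, 5)
T4 translate by (0, 0, 6): (1/17, -132/17, 5) → (1/17, -132/17, 11)
T5 rotate right-handed about the y-axis with cos θ = 12/13, sin θ = 5/13: (1/17, -132/17, 11) → (947/221, -132/17, 2239/221)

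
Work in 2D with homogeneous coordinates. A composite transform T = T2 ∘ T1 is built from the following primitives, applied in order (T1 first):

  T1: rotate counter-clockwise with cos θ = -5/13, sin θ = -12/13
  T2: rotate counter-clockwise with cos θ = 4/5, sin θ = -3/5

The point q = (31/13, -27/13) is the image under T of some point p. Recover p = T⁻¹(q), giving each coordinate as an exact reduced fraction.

p = (-1, 3)

T1 = [-5/13 12/13 0; -12/13 -5/13 0; 0 0 1]
T2·T1 = [-56/65 33/65 0; -33/65 -56/65 0; 0 0 1]
det M = 1; M⁻¹ = [-56/65 -33/65 0; 33/65 -56/65 0; 0 0 1]
M⁻¹ · (31/13, -27/13)ᵀ = (-1, 3)ᵀ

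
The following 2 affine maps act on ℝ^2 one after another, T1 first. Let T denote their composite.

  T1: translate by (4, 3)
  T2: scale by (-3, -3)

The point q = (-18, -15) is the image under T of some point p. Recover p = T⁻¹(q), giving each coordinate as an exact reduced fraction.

T1 = [1 0 4; 0 1 3; 0 0 1]
T2·T1 = [-3 0 -12; 0 -3 -9; 0 0 1]
det M = 9; M⁻¹ = [-1/3 0 -4; 0 -1/3 -3; 0 0 1]
M⁻¹ · (-18, -15)ᵀ = (2, 2)ᵀ

p = (2, 2)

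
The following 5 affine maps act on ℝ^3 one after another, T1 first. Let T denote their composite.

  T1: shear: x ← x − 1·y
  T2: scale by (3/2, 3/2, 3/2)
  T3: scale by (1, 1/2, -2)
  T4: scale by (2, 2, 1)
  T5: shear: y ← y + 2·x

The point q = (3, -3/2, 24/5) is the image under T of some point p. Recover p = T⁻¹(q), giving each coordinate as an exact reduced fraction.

p = (-4, -5, -8/5)

T1 = [1 -1 0 0; 0 1 0 0; 0 0 1 0; 0 0 0 1]
T2·T1 = [3/2 -3/2 0 0; 0 3/2 0 0; 0 0 3/2 0; 0 0 0 1]
T3·…·T1 = [3/2 -3/2 0 0; 0 3/4 0 0; 0 0 -3 0; 0 0 0 1]
T4·…·T1 = [3 -3 0 0; 0 3/2 0 0; 0 0 -3 0; 0 0 0 1]
T5·…·T1 = [3 -3 0 0; 6 -9/2 0 0; 0 0 -3 0; 0 0 0 1]
det M = -27/2; M⁻¹ = [-1 2/3 0 0; -4/3 2/3 0 0; 0 0 -1/3 0; 0 0 0 1]
M⁻¹ · (3, -3/2, 24/5)ᵀ = (-4, -5, -8/5)ᵀ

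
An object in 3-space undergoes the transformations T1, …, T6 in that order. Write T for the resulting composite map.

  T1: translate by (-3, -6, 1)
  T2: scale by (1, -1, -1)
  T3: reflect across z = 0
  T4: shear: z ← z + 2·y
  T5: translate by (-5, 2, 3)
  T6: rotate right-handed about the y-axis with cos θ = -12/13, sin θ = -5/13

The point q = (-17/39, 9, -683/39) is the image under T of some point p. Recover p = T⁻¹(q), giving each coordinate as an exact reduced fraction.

T1 = [1 0 0 -3; 0 1 0 -6; 0 0 1 1; 0 0 0 1]
T2·T1 = [1 0 0 -3; 0 -1 0 6; 0 0 -1 -1; 0 0 0 1]
T3·…·T1 = [1 0 0 -3; 0 -1 0 6; 0 0 1 1; 0 0 0 1]
T4·…·T1 = [1 0 0 -3; 0 -1 0 6; 0 -2 1 13; 0 0 0 1]
T5·…·T1 = [1 0 0 -8; 0 -1 0 8; 0 -2 1 16; 0 0 0 1]
T6·…·T1 = [-12/13 10/13 -5/13 16/13; 0 -1 0 8; 5/13 24/13 -12/13 -232/13; 0 0 0 1]
det M = -1; M⁻¹ = [-12/13 0 5/13 8; 0 -1 0 8; -5/13 -2 -12/13 0; 0 0 0 1]
M⁻¹ · (-17/39, 9, -683/39)ᵀ = (5/3, -1, -5/3)ᵀ

p = (5/3, -1, -5/3)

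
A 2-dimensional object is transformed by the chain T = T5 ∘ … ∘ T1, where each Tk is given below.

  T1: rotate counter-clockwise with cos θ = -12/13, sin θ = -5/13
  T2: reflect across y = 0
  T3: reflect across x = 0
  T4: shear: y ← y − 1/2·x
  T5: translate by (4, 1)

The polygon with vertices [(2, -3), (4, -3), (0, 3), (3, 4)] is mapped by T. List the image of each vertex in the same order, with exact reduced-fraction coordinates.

image vertices: (7, -5/2), (115/13, -69/26), (37/13, 113/26), (68/13, 68/13)

T1 rotate counter-clockwise with cos θ = -12/13, sin θ = -5/13: (2, -3) → (-3, 2); (4, -3) → (-63/13, 16/13); (0, 3) → (15/13, -36/13); (3, 4) → (-16/13, -63/13)
T2 reflect across y = 0: (-3, 2) → (-3, -2); (-63/13, 16/13) → (-63/13, -16/13); (15/13, -36/13) → (15/13, 36/13); (-16/13, -63/13) → (-16/13, 63/13)
T3 reflect across x = 0: (-3, -2) → (3, -2); (-63/13, -16/13) → (63/13, -16/13); (15/13, 36/13) → (-15/13, 36/13); (-16/13, 63/13) → (16/13, 63/13)
T4 shear: y ← y − 1/2·x: (3, -2) → (3, -7/2); (63/13, -16/13) → (63/13, -95/26); (-15/13, 36/13) → (-15/13, 87/26); (16/13, 63/13) → (16/13, 55/13)
T5 translate by (4, 1): (3, -7/2) → (7, -5/2); (63/13, -95/26) → (115/13, -69/26); (-15/13, 87/26) → (37/13, 113/26); (16/13, 55/13) → (68/13, 68/13)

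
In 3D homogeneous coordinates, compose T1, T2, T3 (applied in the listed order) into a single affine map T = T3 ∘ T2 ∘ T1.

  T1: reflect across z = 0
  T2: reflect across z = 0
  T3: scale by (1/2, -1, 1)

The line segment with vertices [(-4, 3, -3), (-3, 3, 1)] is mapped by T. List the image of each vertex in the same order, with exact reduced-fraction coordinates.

image vertices: (-2, -3, -3), (-3/2, -3, 1)

T1 reflect across z = 0: (-4, 3, -3) → (-4, 3, 3); (-3, 3, 1) → (-3, 3, -1)
T2 reflect across z = 0: (-4, 3, 3) → (-4, 3, -3); (-3, 3, -1) → (-3, 3, 1)
T3 scale by (1/2, -1, 1): (-4, 3, -3) → (-2, -3, -3); (-3, 3, 1) → (-3/2, -3, 1)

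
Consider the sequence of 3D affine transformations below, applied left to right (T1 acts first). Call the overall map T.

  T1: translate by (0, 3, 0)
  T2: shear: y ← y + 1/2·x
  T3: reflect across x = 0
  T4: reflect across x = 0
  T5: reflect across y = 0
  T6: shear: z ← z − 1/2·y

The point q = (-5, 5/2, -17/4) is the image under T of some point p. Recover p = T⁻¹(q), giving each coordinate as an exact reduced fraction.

T1 = [1 0 0 0; 0 1 0 3; 0 0 1 0; 0 0 0 1]
T2·T1 = [1 0 0 0; 1/2 1 0 3; 0 0 1 0; 0 0 0 1]
T3·…·T1 = [-1 0 0 0; 1/2 1 0 3; 0 0 1 0; 0 0 0 1]
T4·…·T1 = [1 0 0 0; 1/2 1 0 3; 0 0 1 0; 0 0 0 1]
T5·…·T1 = [1 0 0 0; -1/2 -1 0 -3; 0 0 1 0; 0 0 0 1]
T6·…·T1 = [1 0 0 0; -1/2 -1 0 -3; 1/4 1/2 1 3/2; 0 0 0 1]
det M = -1; M⁻¹ = [1 0 0 0; -1/2 -1 0 -3; 0 1/2 1 0; 0 0 0 1]
M⁻¹ · (-5, 5/2, -17/4)ᵀ = (-5, -3, -3)ᵀ

p = (-5, -3, -3)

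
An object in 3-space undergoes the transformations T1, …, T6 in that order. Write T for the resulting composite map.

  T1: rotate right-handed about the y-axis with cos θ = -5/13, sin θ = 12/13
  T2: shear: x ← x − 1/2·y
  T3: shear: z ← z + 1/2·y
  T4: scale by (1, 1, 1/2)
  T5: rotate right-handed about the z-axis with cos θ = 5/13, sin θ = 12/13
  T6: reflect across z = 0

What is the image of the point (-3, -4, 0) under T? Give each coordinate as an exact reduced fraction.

T1 rotate right-handed about the y-axis with cos θ = -5/13, sin θ = 12/13: (-3, -4, 0) → (15/13, -4, 36/13)
T2 shear: x ← x − 1/2·y: (15/13, -4, 36/13) → (41/13, -4, 36/13)
T3 shear: z ← z + 1/2·y: (41/13, -4, 36/13) → (41/13, -4, 10/13)
T4 scale by (1, 1, 1/2): (41/13, -4, 10/13) → (41/13, -4, 5/13)
T5 rotate right-handed about the z-axis with cos θ = 5/13, sin θ = 12/13: (41/13, -4, 5/13) → (829/169, 232/169, 5/13)
T6 reflect across z = 0: (829/169, 232/169, 5/13) → (829/169, 232/169, -5/13)

T(p) = (829/169, 232/169, -5/13)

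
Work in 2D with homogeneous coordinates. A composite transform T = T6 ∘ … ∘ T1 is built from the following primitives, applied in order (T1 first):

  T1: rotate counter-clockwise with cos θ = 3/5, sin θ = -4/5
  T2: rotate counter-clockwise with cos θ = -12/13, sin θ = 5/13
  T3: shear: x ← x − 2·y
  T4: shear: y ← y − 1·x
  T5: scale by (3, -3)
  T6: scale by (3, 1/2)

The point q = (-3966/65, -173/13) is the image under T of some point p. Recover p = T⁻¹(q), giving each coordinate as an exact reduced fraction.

p = (8/3, 2)

T1 = [3/5 4/5 0; -4/5 3/5 0; 0 0 1]
T2·T1 = [-16/65 -63/65 0; 63/65 -16/65 0; 0 0 1]
T3·…·T1 = [-142/65 -31/65 0; 63/65 -16/65 0; 0 0 1]
T4·…·T1 = [-142/65 -31/65 0; 41/13 3/13 0; 0 0 1]
T5·…·T1 = [-426/65 -93/65 0; -123/13 -9/13 0; 0 0 1]
T6·…·T1 = [-1278/65 -279/65 0; -123/26 -9/26 0; 0 0 1]
det M = -27/2; M⁻¹ = [1/39 -62/195 0; -41/117 284/195 0; 0 0 1]
M⁻¹ · (-3966/65, -173/13)ᵀ = (8/3, 2)ᵀ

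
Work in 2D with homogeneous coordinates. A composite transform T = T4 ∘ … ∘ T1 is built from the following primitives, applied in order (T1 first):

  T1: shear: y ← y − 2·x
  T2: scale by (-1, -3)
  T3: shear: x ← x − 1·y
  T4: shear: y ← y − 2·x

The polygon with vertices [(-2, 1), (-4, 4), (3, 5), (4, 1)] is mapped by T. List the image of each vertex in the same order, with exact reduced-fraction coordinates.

T1 shear: y ← y − 2·x: (-2, 1) → (-2, 5); (-4, 4) → (-4, 12); (3, 5) → (3, -1); (4, 1) → (4, -7)
T2 scale by (-1, -3): (-2, 5) → (2, -15); (-4, 12) → (4, -36); (3, -1) → (-3, 3); (4, -7) → (-4, 21)
T3 shear: x ← x − 1·y: (2, -15) → (17, -15); (4, -36) → (40, -36); (-3, 3) → (-6, 3); (-4, 21) → (-25, 21)
T4 shear: y ← y − 2·x: (17, -15) → (17, -49); (40, -36) → (40, -116); (-6, 3) → (-6, 15); (-25, 21) → (-25, 71)

image vertices: (17, -49), (40, -116), (-6, 15), (-25, 71)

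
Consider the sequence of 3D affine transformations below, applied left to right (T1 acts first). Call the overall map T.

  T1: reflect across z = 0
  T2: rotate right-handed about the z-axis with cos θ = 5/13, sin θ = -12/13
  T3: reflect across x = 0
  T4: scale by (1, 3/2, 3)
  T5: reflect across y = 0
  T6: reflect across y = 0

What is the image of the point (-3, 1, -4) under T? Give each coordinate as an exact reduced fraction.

T1 reflect across z = 0: (-3, 1, -4) → (-3, 1, 4)
T2 rotate right-handed about the z-axis with cos θ = 5/13, sin θ = -12/13: (-3, 1, 4) → (-3/13, 41/13, 4)
T3 reflect across x = 0: (-3/13, 41/13, 4) → (3/13, 41/13, 4)
T4 scale by (1, 3/2, 3): (3/13, 41/13, 4) → (3/13, 123/26, 12)
T5 reflect across y = 0: (3/13, 123/26, 12) → (3/13, -123/26, 12)
T6 reflect across y = 0: (3/13, -123/26, 12) → (3/13, 123/26, 12)

T(p) = (3/13, 123/26, 12)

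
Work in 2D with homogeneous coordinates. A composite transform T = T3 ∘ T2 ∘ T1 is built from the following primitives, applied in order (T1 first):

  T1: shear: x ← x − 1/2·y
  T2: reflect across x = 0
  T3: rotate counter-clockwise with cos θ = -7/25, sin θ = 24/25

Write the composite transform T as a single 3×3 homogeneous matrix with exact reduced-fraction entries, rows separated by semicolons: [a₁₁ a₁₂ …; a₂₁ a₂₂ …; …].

T1 = [1 -1/2 0; 0 1 0; 0 0 1]
T2·T1 = [-1 1/2 0; 0 1 0; 0 0 1]
T3·…·T1 = [7/25 -11/10 0; -24/25 1/5 0; 0 0 1]

T = [7/25 -11/10 0; -24/25 1/5 0; 0 0 1]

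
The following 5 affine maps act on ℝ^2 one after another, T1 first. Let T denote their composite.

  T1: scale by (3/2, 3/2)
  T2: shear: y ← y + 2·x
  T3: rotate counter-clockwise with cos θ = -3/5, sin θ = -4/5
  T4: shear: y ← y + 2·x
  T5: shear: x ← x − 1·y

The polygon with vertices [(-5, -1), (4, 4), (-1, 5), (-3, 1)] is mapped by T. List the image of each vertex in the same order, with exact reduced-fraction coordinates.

T1 scale by (3/2, 3/2): (-5, -1) → (-15/2, -3/2); (4, 4) → (6, 6); (-1, 5) → (-3/2, 15/2); (-3, 1) → (-9/2, 3/2)
T2 shear: y ← y + 2·x: (-15/2, -3/2) → (-15/2, -33/2); (6, 6) → (6, 18); (-3/2, 15/2) → (-3/2, 9/2); (-9/2, 3/2) → (-9/2, -15/2)
T3 rotate counter-clockwise with cos θ = -3/5, sin θ = -4/5: (-15/2, -33/2) → (-87/10, 159/10); (6, 18) → (54/5, -78/5); (-3/2, 9/2) → (9/2, -3/2); (-9/2, -15/2) → (-33/10, 81/10)
T4 shear: y ← y + 2·x: (-87/10, 159/10) → (-87/10, -3/2); (54/5, -78/5) → (54/5, 6); (9/2, -3/2) → (9/2, 15/2); (-33/10, 81/10) → (-33/10, 3/2)
T5 shear: x ← x − 1·y: (-87/10, -3/2) → (-36/5, -3/2); (54/5, 6) → (24/5, 6); (9/2, 15/2) → (-3, 15/2); (-33/10, 3/2) → (-24/5, 3/2)

image vertices: (-36/5, -3/2), (24/5, 6), (-3, 15/2), (-24/5, 3/2)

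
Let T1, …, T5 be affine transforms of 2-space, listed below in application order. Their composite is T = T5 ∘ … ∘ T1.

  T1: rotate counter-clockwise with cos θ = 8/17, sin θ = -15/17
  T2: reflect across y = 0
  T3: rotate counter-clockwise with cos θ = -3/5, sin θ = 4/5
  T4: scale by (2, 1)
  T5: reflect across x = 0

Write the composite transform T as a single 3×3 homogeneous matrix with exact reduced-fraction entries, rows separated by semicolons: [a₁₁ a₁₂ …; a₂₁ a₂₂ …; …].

T1 = [8/17 15/17 0; -15/17 8/17 0; 0 0 1]
T2·T1 = [8/17 15/17 0; 15/17 -8/17 0; 0 0 1]
T3·…·T1 = [-84/85 -13/85 0; -13/85 84/85 0; 0 0 1]
T4·…·T1 = [-168/85 -26/85 0; -13/85 84/85 0; 0 0 1]
T5·…·T1 = [168/85 26/85 0; -13/85 84/85 0; 0 0 1]

T = [168/85 26/85 0; -13/85 84/85 0; 0 0 1]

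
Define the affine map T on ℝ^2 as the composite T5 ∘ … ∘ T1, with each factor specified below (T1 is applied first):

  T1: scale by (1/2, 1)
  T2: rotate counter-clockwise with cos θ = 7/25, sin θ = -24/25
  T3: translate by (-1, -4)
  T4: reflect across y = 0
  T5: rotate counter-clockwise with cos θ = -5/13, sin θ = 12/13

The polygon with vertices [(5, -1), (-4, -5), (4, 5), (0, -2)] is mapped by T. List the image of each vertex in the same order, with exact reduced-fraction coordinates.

image vertices: (-3693/650, -1213/325), (-249/325, -2343/325), (-1901/325, 743/325), (-1003/325, -1446/325)

T1 scale by (1/2, 1): (5, -1) → (5/2, -1); (-4, -5) → (-2, -5); (4, 5) → (2, 5); (0, -2) → (0, -2)
T2 rotate counter-clockwise with cos θ = 7/25, sin θ = -24/25: (5/2, -1) → (-13/50, -67/25); (-2, -5) → (-134/25, 13/25); (2, 5) → (134/25, -13/25); (0, -2) → (-48/25, -14/25)
T3 translate by (-1, -4): (-13/50, -67/25) → (-63/50, -167/25); (-134/25, 13/25) → (-159/25, -87/25); (134/25, -13/25) → (109/25, -113/25); (-48/25, -14/25) → (-73/25, -114/25)
T4 reflect across y = 0: (-63/50, -167/25) → (-63/50, 167/25); (-159/25, -87/25) → (-159/25, 87/25); (109/25, -113/25) → (109/25, 113/25); (-73/25, -114/25) → (-73/25, 114/25)
T5 rotate counter-clockwise with cos θ = -5/13, sin θ = 12/13: (-63/50, 167/25) → (-3693/650, -1213/325); (-159/25, 87/25) → (-249/325, -2343/325); (109/25, 113/25) → (-1901/325, 743/325); (-73/25, 114/25) → (-1003/325, -1446/325)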